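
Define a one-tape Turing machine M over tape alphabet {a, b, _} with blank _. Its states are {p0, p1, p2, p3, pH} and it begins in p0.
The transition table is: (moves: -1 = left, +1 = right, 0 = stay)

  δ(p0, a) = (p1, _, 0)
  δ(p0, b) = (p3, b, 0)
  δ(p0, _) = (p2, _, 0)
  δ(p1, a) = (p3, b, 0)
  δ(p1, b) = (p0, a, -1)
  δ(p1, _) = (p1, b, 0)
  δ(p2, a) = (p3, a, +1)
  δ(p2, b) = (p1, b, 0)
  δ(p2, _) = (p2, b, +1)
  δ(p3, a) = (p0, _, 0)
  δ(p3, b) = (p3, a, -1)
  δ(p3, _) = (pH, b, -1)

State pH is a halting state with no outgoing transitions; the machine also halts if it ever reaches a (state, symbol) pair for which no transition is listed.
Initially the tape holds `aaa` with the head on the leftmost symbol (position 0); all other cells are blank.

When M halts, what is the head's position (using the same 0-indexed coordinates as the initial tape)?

state=p0 head=0 tape=_[a]aa_   (p0,a)→(p1,_,0)
state=p1 head=0 tape=_[_]aa_   (p1,_)→(p1,b,0)
state=p1 head=0 tape=_[b]aa_   (p1,b)→(p0,a,-1)
state=p0 head=-1 tape=[_]aaa_   (p0,_)→(p2,_,0)
state=p2 head=-1 tape=[_]aaa_   (p2,_)→(p2,b,+1)
state=p2 head=0 tape=b[a]aa_   (p2,a)→(p3,a,+1)
state=p3 head=1 tape=ba[a]a_   (p3,a)→(p0,_,0)
state=p0 head=1 tape=ba[_]a_   (p0,_)→(p2,_,0)
state=p2 head=1 tape=ba[_]a_   (p2,_)→(p2,b,+1)
state=p2 head=2 tape=bab[a]_   (p2,a)→(p3,a,+1)
state=p3 head=3 tape=baba[_]   (p3,_)→(pH,b,-1)
state=pH head=2 tape=bab[a]b
At halt the head is at cell 2.

2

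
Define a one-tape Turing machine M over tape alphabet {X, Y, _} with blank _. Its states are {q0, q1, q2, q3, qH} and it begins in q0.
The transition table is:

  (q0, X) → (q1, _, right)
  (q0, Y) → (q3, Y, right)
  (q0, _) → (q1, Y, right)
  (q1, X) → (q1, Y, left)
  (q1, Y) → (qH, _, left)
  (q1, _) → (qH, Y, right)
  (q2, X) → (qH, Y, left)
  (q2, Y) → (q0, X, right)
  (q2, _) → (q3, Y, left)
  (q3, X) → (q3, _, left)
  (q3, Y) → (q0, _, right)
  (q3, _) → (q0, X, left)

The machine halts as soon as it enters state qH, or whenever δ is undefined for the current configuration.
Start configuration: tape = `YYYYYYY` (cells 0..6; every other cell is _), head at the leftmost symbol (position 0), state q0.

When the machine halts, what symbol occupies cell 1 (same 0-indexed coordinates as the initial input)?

state=q0 head=0 tape=[Y]YYYYYY___   (q0,Y)→(q3,Y,right)
state=q3 head=1 tape=Y[Y]YYYYY___   (q3,Y)→(q0,_,right)
state=q0 head=2 tape=Y_[Y]YYYY___   (q0,Y)→(q3,Y,right)
state=q3 head=3 tape=Y_Y[Y]YYY___   (q3,Y)→(q0,_,right)
state=q0 head=4 tape=Y_Y_[Y]YY___   (q0,Y)→(q3,Y,right)
state=q3 head=5 tape=Y_Y_Y[Y]Y___   (q3,Y)→(q0,_,right)
state=q0 head=6 tape=Y_Y_Y_[Y]___   (q0,Y)→(q3,Y,right)
state=q3 head=7 tape=Y_Y_Y_Y[_]__   (q3,_)→(q0,X,left)
state=q0 head=6 tape=Y_Y_Y_[Y]X__   (q0,Y)→(q3,Y,right)
state=q3 head=7 tape=Y_Y_Y_Y[X]__   (q3,X)→(q3,_,left)
state=q3 head=6 tape=Y_Y_Y_[Y]___   (q3,Y)→(q0,_,right)
state=q0 head=7 tape=Y_Y_Y__[_]__   (q0,_)→(q1,Y,right)
state=q1 head=8 tape=Y_Y_Y__Y[_]_   (q1,_)→(qH,Y,right)
state=qH head=9 tape=Y_Y_Y__YY[_]
Cell 1 holds _ when M halts.

_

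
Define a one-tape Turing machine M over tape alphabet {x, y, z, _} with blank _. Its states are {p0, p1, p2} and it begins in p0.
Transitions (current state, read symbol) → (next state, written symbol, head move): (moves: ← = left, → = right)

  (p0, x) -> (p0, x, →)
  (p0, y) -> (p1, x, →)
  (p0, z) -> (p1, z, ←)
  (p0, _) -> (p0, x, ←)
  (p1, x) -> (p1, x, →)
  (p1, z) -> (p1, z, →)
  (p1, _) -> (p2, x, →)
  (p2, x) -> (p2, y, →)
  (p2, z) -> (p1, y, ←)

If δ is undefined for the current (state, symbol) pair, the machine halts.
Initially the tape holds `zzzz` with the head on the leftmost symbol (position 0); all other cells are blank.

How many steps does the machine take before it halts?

4

state=p0 head=0 tape=_[z]zzz   (p0,z)→(p1,z,←)
state=p1 head=-1 tape=[_]zzzz   (p1,_)→(p2,x,→)
state=p2 head=0 tape=x[z]zzz   (p2,z)→(p1,y,←)
state=p1 head=-1 tape=[x]yzzz   (p1,x)→(p1,x,→)
state=p1 head=0 tape=x[y]zzz
M halts after 4 transitions.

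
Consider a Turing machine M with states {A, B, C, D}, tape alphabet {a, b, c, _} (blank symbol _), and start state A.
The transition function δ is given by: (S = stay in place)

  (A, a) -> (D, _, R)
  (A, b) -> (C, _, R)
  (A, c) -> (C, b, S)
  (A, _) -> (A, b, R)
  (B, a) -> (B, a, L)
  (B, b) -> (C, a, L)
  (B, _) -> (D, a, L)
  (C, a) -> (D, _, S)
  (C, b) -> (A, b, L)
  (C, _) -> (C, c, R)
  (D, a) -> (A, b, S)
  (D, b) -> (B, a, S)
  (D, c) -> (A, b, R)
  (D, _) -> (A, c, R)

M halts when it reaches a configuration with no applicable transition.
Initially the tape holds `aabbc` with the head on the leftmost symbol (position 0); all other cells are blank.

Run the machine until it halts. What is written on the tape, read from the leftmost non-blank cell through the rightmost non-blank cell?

A | [a]abbc   read a → write _, move R, go to D
D | _[a]bbc   read a → write b, move S, go to A
A | _[b]bbc   read b → write _, move R, go to C
C | __[b]bc   read b → write b, move L, go to A
A | _[_]bbc   read _ → write b, move R, go to A
A | _b[b]bc   read b → write _, move R, go to C
C | _b_[b]c   read b → write b, move L, go to A
A | _b[_]bc   read _ → write b, move R, go to A
A | _bb[b]c   read b → write _, move R, go to C
C | _bb_[c]
The non-blank tape span at halt is bb_c.

bb_c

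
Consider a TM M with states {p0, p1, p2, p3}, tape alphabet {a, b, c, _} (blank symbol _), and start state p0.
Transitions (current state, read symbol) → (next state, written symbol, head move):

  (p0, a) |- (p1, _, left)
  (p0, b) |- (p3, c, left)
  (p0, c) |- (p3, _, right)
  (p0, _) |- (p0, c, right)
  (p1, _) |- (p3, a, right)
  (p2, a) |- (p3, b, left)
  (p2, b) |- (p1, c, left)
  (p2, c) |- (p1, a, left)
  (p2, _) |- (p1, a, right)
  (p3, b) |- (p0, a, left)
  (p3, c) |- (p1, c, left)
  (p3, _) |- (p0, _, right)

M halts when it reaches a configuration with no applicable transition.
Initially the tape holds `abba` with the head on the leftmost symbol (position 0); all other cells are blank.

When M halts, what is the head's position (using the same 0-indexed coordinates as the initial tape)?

1

state=p0 head=0 tape=_[a]bba   (p0,a)→(p1,_,left)
state=p1 head=-1 tape=[_]_bba   (p1,_)→(p3,a,right)
state=p3 head=0 tape=a[_]bba   (p3,_)→(p0,_,right)
state=p0 head=1 tape=a_[b]ba   (p0,b)→(p3,c,left)
state=p3 head=0 tape=a[_]cba   (p3,_)→(p0,_,right)
state=p0 head=1 tape=a_[c]ba   (p0,c)→(p3,_,right)
state=p3 head=2 tape=a__[b]a   (p3,b)→(p0,a,left)
state=p0 head=1 tape=a_[_]aa   (p0,_)→(p0,c,right)
state=p0 head=2 tape=a_c[a]a   (p0,a)→(p1,_,left)
state=p1 head=1 tape=a_[c]_a
At halt the head is at cell 1.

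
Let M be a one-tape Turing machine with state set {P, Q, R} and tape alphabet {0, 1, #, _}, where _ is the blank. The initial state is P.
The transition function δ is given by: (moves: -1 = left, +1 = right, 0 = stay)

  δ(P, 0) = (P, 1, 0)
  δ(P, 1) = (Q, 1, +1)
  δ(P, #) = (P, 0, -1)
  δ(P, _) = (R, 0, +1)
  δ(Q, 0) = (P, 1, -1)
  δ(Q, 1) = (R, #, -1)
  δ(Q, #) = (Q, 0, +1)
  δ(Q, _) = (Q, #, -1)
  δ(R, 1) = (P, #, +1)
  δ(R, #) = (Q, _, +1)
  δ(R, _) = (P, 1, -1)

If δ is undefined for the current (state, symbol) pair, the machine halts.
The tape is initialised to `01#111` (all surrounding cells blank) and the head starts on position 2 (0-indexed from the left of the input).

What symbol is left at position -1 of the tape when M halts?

state=P head=2 tape=_01[#]111   (P,#)→(P,0,-1)
state=P head=1 tape=_0[1]0111   (P,1)→(Q,1,+1)
state=Q head=2 tape=_01[0]111   (Q,0)→(P,1,-1)
state=P head=1 tape=_0[1]1111   (P,1)→(Q,1,+1)
state=Q head=2 tape=_01[1]111   (Q,1)→(R,#,-1)
state=R head=1 tape=_0[1]#111   (R,1)→(P,#,+1)
state=P head=2 tape=_0#[#]111   (P,#)→(P,0,-1)
state=P head=1 tape=_0[#]0111   (P,#)→(P,0,-1)
state=P head=0 tape=_[0]00111   (P,0)→(P,1,0)
state=P head=0 tape=_[1]00111   (P,1)→(Q,1,+1)
state=Q head=1 tape=_1[0]0111   (Q,0)→(P,1,-1)
state=P head=0 tape=_[1]10111   (P,1)→(Q,1,+1)
state=Q head=1 tape=_1[1]0111   (Q,1)→(R,#,-1)
state=R head=0 tape=_[1]#0111   (R,1)→(P,#,+1)
state=P head=1 tape=_#[#]0111   (P,#)→(P,0,-1)
state=P head=0 tape=_[#]00111   (P,#)→(P,0,-1)
state=P head=-1 tape=[_]000111   (P,_)→(R,0,+1)
state=R head=0 tape=0[0]00111
Cell -1 holds 0 when M halts.

0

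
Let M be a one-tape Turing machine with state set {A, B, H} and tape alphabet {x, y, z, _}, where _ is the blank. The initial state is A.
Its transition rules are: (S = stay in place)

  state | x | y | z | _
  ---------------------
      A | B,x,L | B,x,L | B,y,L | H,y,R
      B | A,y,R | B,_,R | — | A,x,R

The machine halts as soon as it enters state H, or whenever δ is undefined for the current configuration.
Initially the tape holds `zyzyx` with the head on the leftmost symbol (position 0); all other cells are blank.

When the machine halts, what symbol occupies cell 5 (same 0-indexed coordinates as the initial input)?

y

state=A head=0 tape=_[z]yzyx__   (A,z)→(B,y,L)
state=B head=-1 tape=[_]yyzyx__   (B,_)→(A,x,R)
state=A head=0 tape=x[y]yzyx__   (A,y)→(B,x,L)
state=B head=-1 tape=[x]xyzyx__   (B,x)→(A,y,R)
state=A head=0 tape=y[x]yzyx__   (A,x)→(B,x,L)
state=B head=-1 tape=[y]xyzyx__   (B,y)→(B,_,R)
state=B head=0 tape=_[x]yzyx__   (B,x)→(A,y,R)
state=A head=1 tape=_y[y]zyx__   (A,y)→(B,x,L)
state=B head=0 tape=_[y]xzyx__   (B,y)→(B,_,R)
state=B head=1 tape=__[x]zyx__   (B,x)→(A,y,R)
state=A head=2 tape=__y[z]yx__   (A,z)→(B,y,L)
state=B head=1 tape=__[y]yyx__   (B,y)→(B,_,R)
state=B head=2 tape=___[y]yx__   (B,y)→(B,_,R)
state=B head=3 tape=____[y]x__   (B,y)→(B,_,R)
state=B head=4 tape=_____[x]__   (B,x)→(A,y,R)
state=A head=5 tape=_____y[_]_   (A,_)→(H,y,R)
state=H head=6 tape=_____yy[_]
Cell 5 holds y when M halts.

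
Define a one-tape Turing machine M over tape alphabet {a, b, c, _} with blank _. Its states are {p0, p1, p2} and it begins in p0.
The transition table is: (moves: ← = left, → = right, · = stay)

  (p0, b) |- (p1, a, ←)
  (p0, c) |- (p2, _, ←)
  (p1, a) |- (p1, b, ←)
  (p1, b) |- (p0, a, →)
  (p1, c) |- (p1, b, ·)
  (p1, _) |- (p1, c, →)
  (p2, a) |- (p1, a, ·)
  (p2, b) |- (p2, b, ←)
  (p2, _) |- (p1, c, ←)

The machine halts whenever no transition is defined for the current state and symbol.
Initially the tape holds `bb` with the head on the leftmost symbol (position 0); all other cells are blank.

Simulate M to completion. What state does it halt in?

state=p0 head=0 tape=__[b]b   (p0,b)→(p1,a,←)
state=p1 head=-1 tape=_[_]ab   (p1,_)→(p1,c,→)
state=p1 head=0 tape=_c[a]b   (p1,a)→(p1,b,←)
state=p1 head=-1 tape=_[c]bb   (p1,c)→(p1,b,·)
state=p1 head=-1 tape=_[b]bb   (p1,b)→(p0,a,→)
state=p0 head=0 tape=_a[b]b   (p0,b)→(p1,a,←)
state=p1 head=-1 tape=_[a]ab   (p1,a)→(p1,b,←)
state=p1 head=-2 tape=[_]bab   (p1,_)→(p1,c,→)
state=p1 head=-1 tape=c[b]ab   (p1,b)→(p0,a,→)
state=p0 head=0 tape=ca[a]b
No transition is defined for (p0, a); M halts in state p0.

p0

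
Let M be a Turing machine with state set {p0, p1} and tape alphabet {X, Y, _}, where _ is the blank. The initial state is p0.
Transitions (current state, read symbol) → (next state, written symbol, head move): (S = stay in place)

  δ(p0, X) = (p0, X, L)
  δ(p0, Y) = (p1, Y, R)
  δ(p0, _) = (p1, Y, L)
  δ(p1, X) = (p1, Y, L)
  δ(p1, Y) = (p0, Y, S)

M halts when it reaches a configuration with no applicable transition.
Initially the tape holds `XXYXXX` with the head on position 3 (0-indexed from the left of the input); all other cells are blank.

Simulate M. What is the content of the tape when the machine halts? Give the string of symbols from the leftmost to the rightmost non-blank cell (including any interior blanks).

state=p0 head=3 tape=XXY[X]XX_   (p0,X)→(p0,X,L)
state=p0 head=2 tape=XX[Y]XXX_   (p0,Y)→(p1,Y,R)
state=p1 head=3 tape=XXY[X]XX_   (p1,X)→(p1,Y,L)
state=p1 head=2 tape=XX[Y]YXX_   (p1,Y)→(p0,Y,S)
state=p0 head=2 tape=XX[Y]YXX_   (p0,Y)→(p1,Y,R)
state=p1 head=3 tape=XXY[Y]XX_   (p1,Y)→(p0,Y,S)
state=p0 head=3 tape=XXY[Y]XX_   (p0,Y)→(p1,Y,R)
state=p1 head=4 tape=XXYY[X]X_   (p1,X)→(p1,Y,L)
state=p1 head=3 tape=XXY[Y]YX_   (p1,Y)→(p0,Y,S)
state=p0 head=3 tape=XXY[Y]YX_   (p0,Y)→(p1,Y,R)
state=p1 head=4 tape=XXYY[Y]X_   (p1,Y)→(p0,Y,S)
state=p0 head=4 tape=XXYY[Y]X_   (p0,Y)→(p1,Y,R)
state=p1 head=5 tape=XXYYY[X]_   (p1,X)→(p1,Y,L)
state=p1 head=4 tape=XXYY[Y]Y_   (p1,Y)→(p0,Y,S)
state=p0 head=4 tape=XXYY[Y]Y_   (p0,Y)→(p1,Y,R)
state=p1 head=5 tape=XXYYY[Y]_   (p1,Y)→(p0,Y,S)
state=p0 head=5 tape=XXYYY[Y]_   (p0,Y)→(p1,Y,R)
state=p1 head=6 tape=XXYYYY[_]
The non-blank tape span at halt is XXYYYY.

XXYYYY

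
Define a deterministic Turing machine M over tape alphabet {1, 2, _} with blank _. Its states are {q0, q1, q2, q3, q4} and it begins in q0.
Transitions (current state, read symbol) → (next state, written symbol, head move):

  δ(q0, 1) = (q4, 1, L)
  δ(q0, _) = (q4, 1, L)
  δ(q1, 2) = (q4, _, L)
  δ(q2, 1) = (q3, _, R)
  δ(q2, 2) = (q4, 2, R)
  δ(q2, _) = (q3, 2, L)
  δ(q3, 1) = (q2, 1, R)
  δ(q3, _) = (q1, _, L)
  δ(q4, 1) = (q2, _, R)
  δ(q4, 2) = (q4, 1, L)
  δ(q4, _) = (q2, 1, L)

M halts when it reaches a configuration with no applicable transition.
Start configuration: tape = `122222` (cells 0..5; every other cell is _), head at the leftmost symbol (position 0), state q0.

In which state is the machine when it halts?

state=q0 head=0 tape=____[1]22222   (q0,1)→(q4,1,L)
state=q4 head=-1 tape=___[_]122222   (q4,_)→(q2,1,L)
state=q2 head=-2 tape=__[_]1122222   (q2,_)→(q3,2,L)
state=q3 head=-3 tape=_[_]21122222   (q3,_)→(q1,_,L)
state=q1 head=-4 tape=[_]_21122222
No transition is defined for (q1, _); M halts in state q1.

q1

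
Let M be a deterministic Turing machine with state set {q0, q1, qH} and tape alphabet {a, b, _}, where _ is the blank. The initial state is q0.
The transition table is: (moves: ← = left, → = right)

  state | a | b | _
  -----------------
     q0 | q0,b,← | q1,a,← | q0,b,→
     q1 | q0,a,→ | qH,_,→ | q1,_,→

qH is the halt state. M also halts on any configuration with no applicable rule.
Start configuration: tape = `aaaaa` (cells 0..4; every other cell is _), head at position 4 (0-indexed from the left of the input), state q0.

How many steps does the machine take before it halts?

state=q0 head=4 tape=_aaaa[a]   (q0,a)→(q0,b,←)
state=q0 head=3 tape=_aaa[a]b   (q0,a)→(q0,b,←)
state=q0 head=2 tape=_aa[a]bb   (q0,a)→(q0,b,←)
state=q0 head=1 tape=_a[a]bbb   (q0,a)→(q0,b,←)
state=q0 head=0 tape=_[a]bbbb   (q0,a)→(q0,b,←)
state=q0 head=-1 tape=[_]bbbbb   (q0,_)→(q0,b,→)
state=q0 head=0 tape=b[b]bbbb   (q0,b)→(q1,a,←)
state=q1 head=-1 tape=[b]abbbb   (q1,b)→(qH,_,→)
state=qH head=0 tape=_[a]bbbb
M halts after 8 transitions.

8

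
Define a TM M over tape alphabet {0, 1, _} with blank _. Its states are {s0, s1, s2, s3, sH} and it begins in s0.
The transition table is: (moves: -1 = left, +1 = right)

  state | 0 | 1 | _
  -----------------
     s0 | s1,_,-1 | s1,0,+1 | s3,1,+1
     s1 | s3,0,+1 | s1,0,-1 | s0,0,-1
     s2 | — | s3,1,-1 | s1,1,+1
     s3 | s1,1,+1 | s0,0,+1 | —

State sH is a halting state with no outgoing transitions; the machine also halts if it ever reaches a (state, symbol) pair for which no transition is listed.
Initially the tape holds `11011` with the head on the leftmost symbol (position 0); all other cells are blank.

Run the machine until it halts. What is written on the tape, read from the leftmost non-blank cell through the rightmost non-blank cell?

s0 | [1]1011_   read 1 → write 0, move +1, go to s1
s1 | 0[1]011_   read 1 → write 0, move -1, go to s1
s1 | [0]0011_   read 0 → write 0, move +1, go to s3
s3 | 0[0]011_   read 0 → write 1, move +1, go to s1
s1 | 01[0]11_   read 0 → write 0, move +1, go to s3
s3 | 010[1]1_   read 1 → write 0, move +1, go to s0
s0 | 0100[1]_   read 1 → write 0, move +1, go to s1
s1 | 01000[_]   read _ → write 0, move -1, go to s0
s0 | 0100[0]0   read 0 → write _, move -1, go to s1
s1 | 010[0]_0   read 0 → write 0, move +1, go to s3
s3 | 0100[_]0
The non-blank tape span at halt is 0100_0.

0100_0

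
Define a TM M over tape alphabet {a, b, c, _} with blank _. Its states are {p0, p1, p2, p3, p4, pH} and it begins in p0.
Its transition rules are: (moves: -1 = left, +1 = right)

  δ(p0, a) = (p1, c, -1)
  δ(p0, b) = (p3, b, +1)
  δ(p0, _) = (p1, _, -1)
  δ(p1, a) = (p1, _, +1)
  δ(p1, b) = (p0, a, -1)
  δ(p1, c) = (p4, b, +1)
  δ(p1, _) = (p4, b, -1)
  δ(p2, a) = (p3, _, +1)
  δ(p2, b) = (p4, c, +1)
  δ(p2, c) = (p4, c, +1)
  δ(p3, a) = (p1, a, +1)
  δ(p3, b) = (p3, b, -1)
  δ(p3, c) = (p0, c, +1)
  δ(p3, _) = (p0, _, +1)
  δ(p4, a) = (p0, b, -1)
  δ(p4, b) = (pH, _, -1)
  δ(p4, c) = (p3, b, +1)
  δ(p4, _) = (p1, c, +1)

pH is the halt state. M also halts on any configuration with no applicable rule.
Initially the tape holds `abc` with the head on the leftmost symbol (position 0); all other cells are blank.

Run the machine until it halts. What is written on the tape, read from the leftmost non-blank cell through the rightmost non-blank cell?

state=p0 head=0 tape=__[a]bc   (p0,a)→(p1,c,-1)
state=p1 head=-1 tape=_[_]cbc   (p1,_)→(p4,b,-1)
state=p4 head=-2 tape=[_]bcbc   (p4,_)→(p1,c,+1)
state=p1 head=-1 tape=c[b]cbc   (p1,b)→(p0,a,-1)
state=p0 head=-2 tape=[c]acbc
The non-blank tape span at halt is cacbc.

cacbc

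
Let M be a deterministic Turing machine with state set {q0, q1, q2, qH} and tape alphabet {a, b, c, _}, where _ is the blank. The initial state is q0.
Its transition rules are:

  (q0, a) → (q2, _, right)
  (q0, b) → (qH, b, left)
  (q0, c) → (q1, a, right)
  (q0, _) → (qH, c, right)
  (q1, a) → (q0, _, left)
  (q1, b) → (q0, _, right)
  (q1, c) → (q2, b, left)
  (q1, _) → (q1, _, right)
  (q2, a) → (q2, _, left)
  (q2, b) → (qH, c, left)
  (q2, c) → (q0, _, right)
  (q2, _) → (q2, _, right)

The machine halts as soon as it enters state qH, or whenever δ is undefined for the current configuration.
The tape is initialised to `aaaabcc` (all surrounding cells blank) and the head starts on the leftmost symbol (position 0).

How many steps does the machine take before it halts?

state=q0 head=0 tape=[a]aaabcc   (q0,a)→(q2,_,right)
state=q2 head=1 tape=_[a]aabcc   (q2,a)→(q2,_,left)
state=q2 head=0 tape=[_]_aabcc   (q2,_)→(q2,_,right)
state=q2 head=1 tape=_[_]aabcc   (q2,_)→(q2,_,right)
state=q2 head=2 tape=__[a]abcc   (q2,a)→(q2,_,left)
state=q2 head=1 tape=_[_]_abcc   (q2,_)→(q2,_,right)
state=q2 head=2 tape=__[_]abcc   (q2,_)→(q2,_,right)
state=q2 head=3 tape=___[a]bcc   (q2,a)→(q2,_,left)
state=q2 head=2 tape=__[_]_bcc   (q2,_)→(q2,_,right)
state=q2 head=3 tape=___[_]bcc   (q2,_)→(q2,_,right)
state=q2 head=4 tape=____[b]cc   (q2,b)→(qH,c,left)
state=qH head=3 tape=___[_]ccc
M halts after 11 transitions.

11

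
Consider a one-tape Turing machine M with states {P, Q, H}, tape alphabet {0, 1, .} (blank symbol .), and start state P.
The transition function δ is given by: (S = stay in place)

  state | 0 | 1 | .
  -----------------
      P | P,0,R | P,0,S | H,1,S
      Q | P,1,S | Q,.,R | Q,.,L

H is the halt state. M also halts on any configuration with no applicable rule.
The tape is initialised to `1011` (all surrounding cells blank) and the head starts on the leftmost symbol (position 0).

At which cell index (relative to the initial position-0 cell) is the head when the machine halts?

P | [1]011.   read 1 → write 0, move S, go to P
P | [0]011.   read 0 → write 0, move R, go to P
P | 0[0]11.   read 0 → write 0, move R, go to P
P | 00[1]1.   read 1 → write 0, move S, go to P
P | 00[0]1.   read 0 → write 0, move R, go to P
P | 000[1].   read 1 → write 0, move S, go to P
P | 000[0].   read 0 → write 0, move R, go to P
P | 0000[.]   read . → write 1, move S, go to H
H | 0000[1]
At halt the head is at cell 4.

4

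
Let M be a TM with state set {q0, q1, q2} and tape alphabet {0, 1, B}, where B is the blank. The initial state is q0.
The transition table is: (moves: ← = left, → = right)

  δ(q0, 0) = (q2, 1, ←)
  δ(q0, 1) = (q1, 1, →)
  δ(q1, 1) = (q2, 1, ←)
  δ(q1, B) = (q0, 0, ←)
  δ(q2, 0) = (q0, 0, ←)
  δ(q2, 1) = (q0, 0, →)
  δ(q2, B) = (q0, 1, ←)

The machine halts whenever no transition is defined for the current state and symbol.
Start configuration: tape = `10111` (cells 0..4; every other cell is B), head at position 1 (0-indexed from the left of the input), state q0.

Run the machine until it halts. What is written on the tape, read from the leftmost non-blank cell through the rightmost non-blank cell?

000010

state=q0 head=1 tape=1[0]111B   (q0,0)→(q2,1,←)
state=q2 head=0 tape=[1]1111B   (q2,1)→(q0,0,→)
state=q0 head=1 tape=0[1]111B   (q0,1)→(q1,1,→)
state=q1 head=2 tape=01[1]11B   (q1,1)→(q2,1,←)
state=q2 head=1 tape=0[1]111B   (q2,1)→(q0,0,→)
state=q0 head=2 tape=00[1]11B   (q0,1)→(q1,1,→)
state=q1 head=3 tape=001[1]1B   (q1,1)→(q2,1,←)
state=q2 head=2 tape=00[1]11B   (q2,1)→(q0,0,→)
state=q0 head=3 tape=000[1]1B   (q0,1)→(q1,1,→)
state=q1 head=4 tape=0001[1]B   (q1,1)→(q2,1,←)
state=q2 head=3 tape=000[1]1B   (q2,1)→(q0,0,→)
state=q0 head=4 tape=0000[1]B   (q0,1)→(q1,1,→)
state=q1 head=5 tape=00001[B]   (q1,B)→(q0,0,←)
state=q0 head=4 tape=0000[1]0   (q0,1)→(q1,1,→)
state=q1 head=5 tape=00001[0]
The non-blank tape span at halt is 000010.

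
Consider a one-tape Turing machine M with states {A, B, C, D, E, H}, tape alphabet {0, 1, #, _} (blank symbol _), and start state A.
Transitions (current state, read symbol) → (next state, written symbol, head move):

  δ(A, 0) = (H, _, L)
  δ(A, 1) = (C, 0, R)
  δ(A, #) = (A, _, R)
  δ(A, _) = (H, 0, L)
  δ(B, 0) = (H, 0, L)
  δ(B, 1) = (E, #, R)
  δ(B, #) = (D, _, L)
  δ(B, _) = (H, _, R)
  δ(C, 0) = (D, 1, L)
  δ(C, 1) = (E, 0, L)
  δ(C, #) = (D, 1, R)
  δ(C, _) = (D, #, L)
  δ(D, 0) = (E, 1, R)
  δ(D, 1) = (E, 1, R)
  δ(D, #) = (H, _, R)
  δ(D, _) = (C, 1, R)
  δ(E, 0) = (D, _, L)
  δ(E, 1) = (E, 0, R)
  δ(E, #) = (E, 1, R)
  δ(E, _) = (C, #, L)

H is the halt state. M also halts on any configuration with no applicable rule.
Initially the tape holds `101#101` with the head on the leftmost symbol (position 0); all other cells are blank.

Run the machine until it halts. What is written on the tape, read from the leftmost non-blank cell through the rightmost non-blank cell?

11_0##0##1

state=A head=0 tape=___[1]01#101   (A,1)→(C,0,R)
state=C head=1 tape=___0[0]1#101   (C,0)→(D,1,L)
state=D head=0 tape=___[0]11#101   (D,0)→(E,1,R)
state=E head=1 tape=___1[1]1#101   (E,1)→(E,0,R)
state=E head=2 tape=___10[1]#101   (E,1)→(E,0,R)
state=E head=3 tape=___100[#]101   (E,#)→(E,1,R)
state=E head=4 tape=___1001[1]01   (E,1)→(E,0,R)
state=E head=5 tape=___10010[0]1   (E,0)→(D,_,L)
state=D head=4 tape=___1001[0]_1   (D,0)→(E,1,R)
state=E head=5 tape=___10011[_]1   (E,_)→(C,#,L)
state=C head=4 tape=___1001[1]#1   (C,1)→(E,0,L)
state=E head=3 tape=___100[1]0#1   (E,1)→(E,0,R)
state=E head=4 tape=___1000[0]#1   (E,0)→(D,_,L)
state=D head=3 tape=___100[0]_#1   (D,0)→(E,1,R)
state=E head=4 tape=___1001[_]#1   (E,_)→(C,#,L)
state=C head=3 tape=___100[1]##1   (C,1)→(E,0,L)
state=E head=2 tape=___10[0]0##1   (E,0)→(D,_,L)
state=D head=1 tape=___1[0]_0##1   (D,0)→(E,1,R)
state=E head=2 tape=___11[_]0##1   (E,_)→(C,#,L)
state=C head=1 tape=___1[1]#0##1   (C,1)→(E,0,L)
state=E head=0 tape=___[1]0#0##1   (E,1)→(E,0,R)
state=E head=1 tape=___0[0]#0##1   (E,0)→(D,_,L)
state=D head=0 tape=___[0]_#0##1   (D,0)→(E,1,R)
state=E head=1 tape=___1[_]#0##1   (E,_)→(C,#,L)
state=C head=0 tape=___[1]##0##1   (C,1)→(E,0,L)
state=E head=-1 tape=__[_]0##0##1   (E,_)→(C,#,L)
state=C head=-2 tape=_[_]#0##0##1   (C,_)→(D,#,L)
state=D head=-3 tape=[_]##0##0##1   (D,_)→(C,1,R)
state=C head=-2 tape=1[#]#0##0##1   (C,#)→(D,1,R)
state=D head=-1 tape=11[#]0##0##1   (D,#)→(H,_,R)
state=H head=0 tape=11_[0]##0##1
The non-blank tape span at halt is 11_0##0##1.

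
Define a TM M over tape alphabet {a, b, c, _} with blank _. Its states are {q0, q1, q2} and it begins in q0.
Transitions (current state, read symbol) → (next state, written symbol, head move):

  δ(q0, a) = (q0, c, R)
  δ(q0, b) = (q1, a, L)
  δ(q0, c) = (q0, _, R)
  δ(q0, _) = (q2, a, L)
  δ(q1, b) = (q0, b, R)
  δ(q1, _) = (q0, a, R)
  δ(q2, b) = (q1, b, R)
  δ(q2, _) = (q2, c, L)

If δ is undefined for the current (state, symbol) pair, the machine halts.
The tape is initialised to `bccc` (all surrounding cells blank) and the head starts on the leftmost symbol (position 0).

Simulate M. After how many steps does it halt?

10

state=q0 head=0 tape=_[b]ccc_   (q0,b)→(q1,a,L)
state=q1 head=-1 tape=[_]accc_   (q1,_)→(q0,a,R)
state=q0 head=0 tape=a[a]ccc_   (q0,a)→(q0,c,R)
state=q0 head=1 tape=ac[c]cc_   (q0,c)→(q0,_,R)
state=q0 head=2 tape=ac_[c]c_   (q0,c)→(q0,_,R)
state=q0 head=3 tape=ac__[c]_   (q0,c)→(q0,_,R)
state=q0 head=4 tape=ac___[_]   (q0,_)→(q2,a,L)
state=q2 head=3 tape=ac__[_]a   (q2,_)→(q2,c,L)
state=q2 head=2 tape=ac_[_]ca   (q2,_)→(q2,c,L)
state=q2 head=1 tape=ac[_]cca   (q2,_)→(q2,c,L)
state=q2 head=0 tape=a[c]ccca
M halts after 10 transitions.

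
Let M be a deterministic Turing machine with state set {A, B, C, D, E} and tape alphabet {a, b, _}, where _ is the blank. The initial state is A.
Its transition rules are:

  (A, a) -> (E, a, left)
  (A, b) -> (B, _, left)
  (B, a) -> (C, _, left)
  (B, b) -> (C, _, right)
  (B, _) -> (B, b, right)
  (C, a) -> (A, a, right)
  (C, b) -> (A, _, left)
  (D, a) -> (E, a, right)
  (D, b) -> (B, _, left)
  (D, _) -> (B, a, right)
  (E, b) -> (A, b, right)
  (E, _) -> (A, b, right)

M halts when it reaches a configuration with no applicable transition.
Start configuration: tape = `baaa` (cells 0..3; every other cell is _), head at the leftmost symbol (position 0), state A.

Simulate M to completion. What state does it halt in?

state=A head=0 tape=__[b]aaa   (A,b)→(B,_,left)
state=B head=-1 tape=_[_]_aaa   (B,_)→(B,b,right)
state=B head=0 tape=_b[_]aaa   (B,_)→(B,b,right)
state=B head=1 tape=_bb[a]aa   (B,a)→(C,_,left)
state=C head=0 tape=_b[b]_aa   (C,b)→(A,_,left)
state=A head=-1 tape=_[b]__aa   (A,b)→(B,_,left)
state=B head=-2 tape=[_]___aa   (B,_)→(B,b,right)
state=B head=-1 tape=b[_]__aa   (B,_)→(B,b,right)
state=B head=0 tape=bb[_]_aa   (B,_)→(B,b,right)
state=B head=1 tape=bbb[_]aa   (B,_)→(B,b,right)
state=B head=2 tape=bbbb[a]a   (B,a)→(C,_,left)
state=C head=1 tape=bbb[b]_a   (C,b)→(A,_,left)
state=A head=0 tape=bb[b]__a   (A,b)→(B,_,left)
state=B head=-1 tape=b[b]___a   (B,b)→(C,_,right)
state=C head=0 tape=b_[_]__a
No transition is defined for (C, _); M halts in state C.

C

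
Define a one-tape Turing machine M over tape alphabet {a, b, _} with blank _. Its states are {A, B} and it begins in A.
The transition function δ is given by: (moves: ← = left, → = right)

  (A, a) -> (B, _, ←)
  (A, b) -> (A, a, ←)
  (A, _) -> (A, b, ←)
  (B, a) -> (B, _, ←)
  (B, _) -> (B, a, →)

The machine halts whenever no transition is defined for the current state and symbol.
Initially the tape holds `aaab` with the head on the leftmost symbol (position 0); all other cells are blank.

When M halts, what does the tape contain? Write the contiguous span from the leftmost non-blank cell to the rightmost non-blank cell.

A | ___[a]aab   read a → write _, move ←, go to B
B | __[_]_aab   read _ → write a, move →, go to B
B | __a[_]aab   read _ → write a, move →, go to B
B | __aa[a]ab   read a → write _, move ←, go to B
B | __a[a]_ab   read a → write _, move ←, go to B
B | __[a]__ab   read a → write _, move ←, go to B
B | _[_]___ab   read _ → write a, move →, go to B
B | _a[_]__ab   read _ → write a, move →, go to B
B | _aa[_]_ab   read _ → write a, move →, go to B
B | _aaa[_]ab   read _ → write a, move →, go to B
B | _aaaa[a]b   read a → write _, move ←, go to B
B | _aaa[a]_b   read a → write _, move ←, go to B
B | _aa[a]__b   read a → write _, move ←, go to B
B | _a[a]___b   read a → write _, move ←, go to B
B | _[a]____b   read a → write _, move ←, go to B
B | [_]_____b   read _ → write a, move →, go to B
B | a[_]____b   read _ → write a, move →, go to B
B | aa[_]___b   read _ → write a, move →, go to B
B | aaa[_]__b   read _ → write a, move →, go to B
B | aaaa[_]_b   read _ → write a, move →, go to B
B | aaaaa[_]b   read _ → write a, move →, go to B
B | aaaaaa[b]
The non-blank tape span at halt is aaaaaab.

aaaaaab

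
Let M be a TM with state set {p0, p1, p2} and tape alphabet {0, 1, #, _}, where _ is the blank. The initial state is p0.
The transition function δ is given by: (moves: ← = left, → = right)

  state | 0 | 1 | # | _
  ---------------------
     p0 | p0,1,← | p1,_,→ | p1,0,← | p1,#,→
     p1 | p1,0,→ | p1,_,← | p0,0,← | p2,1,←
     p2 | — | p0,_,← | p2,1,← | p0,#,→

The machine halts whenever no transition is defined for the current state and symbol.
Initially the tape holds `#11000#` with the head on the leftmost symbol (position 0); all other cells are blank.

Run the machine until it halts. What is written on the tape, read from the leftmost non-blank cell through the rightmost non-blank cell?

#_011000#

state=p0 head=0 tape=__[#]11000#   (p0,#)→(p1,0,←)
state=p1 head=-1 tape=_[_]011000#   (p1,_)→(p2,1,←)
state=p2 head=-2 tape=[_]1011000#   (p2,_)→(p0,#,→)
state=p0 head=-1 tape=#[1]011000#   (p0,1)→(p1,_,→)
state=p1 head=0 tape=#_[0]11000#   (p1,0)→(p1,0,→)
state=p1 head=1 tape=#_0[1]1000#   (p1,1)→(p1,_,←)
state=p1 head=0 tape=#_[0]_1000#   (p1,0)→(p1,0,→)
state=p1 head=1 tape=#_0[_]1000#   (p1,_)→(p2,1,←)
state=p2 head=0 tape=#_[0]11000#
The non-blank tape span at halt is #_011000#.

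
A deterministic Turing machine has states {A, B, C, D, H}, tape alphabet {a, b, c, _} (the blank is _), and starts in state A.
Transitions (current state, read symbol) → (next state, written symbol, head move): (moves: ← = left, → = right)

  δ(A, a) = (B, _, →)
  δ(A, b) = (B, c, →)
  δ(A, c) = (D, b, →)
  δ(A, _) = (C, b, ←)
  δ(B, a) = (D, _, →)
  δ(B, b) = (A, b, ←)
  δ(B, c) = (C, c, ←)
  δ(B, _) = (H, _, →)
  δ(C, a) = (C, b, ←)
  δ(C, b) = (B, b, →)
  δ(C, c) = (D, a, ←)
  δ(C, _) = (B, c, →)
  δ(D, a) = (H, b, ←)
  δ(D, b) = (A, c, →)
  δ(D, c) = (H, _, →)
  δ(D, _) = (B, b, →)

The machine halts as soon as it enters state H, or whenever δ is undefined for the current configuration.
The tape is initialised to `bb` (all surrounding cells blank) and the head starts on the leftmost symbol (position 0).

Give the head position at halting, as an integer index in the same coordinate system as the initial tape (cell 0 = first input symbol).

4

A | _[b]b___   read b → write c, move →, go to B
B | _c[b]___   read b → write b, move ←, go to A
A | _[c]b___   read c → write b, move →, go to D
D | _b[b]___   read b → write c, move →, go to A
A | _bc[_]__   read _ → write b, move ←, go to C
C | _b[c]b__   read c → write a, move ←, go to D
D | _[b]ab__   read b → write c, move →, go to A
A | _c[a]b__   read a → write _, move →, go to B
B | _c_[b]__   read b → write b, move ←, go to A
A | _c[_]b__   read _ → write b, move ←, go to C
C | _[c]bb__   read c → write a, move ←, go to D
D | [_]abb__   read _ → write b, move →, go to B
B | b[a]bb__   read a → write _, move →, go to D
D | b_[b]b__   read b → write c, move →, go to A
A | b_c[b]__   read b → write c, move →, go to B
B | b_cc[_]_   read _ → write _, move →, go to H
H | b_cc_[_]
At halt the head is at cell 4.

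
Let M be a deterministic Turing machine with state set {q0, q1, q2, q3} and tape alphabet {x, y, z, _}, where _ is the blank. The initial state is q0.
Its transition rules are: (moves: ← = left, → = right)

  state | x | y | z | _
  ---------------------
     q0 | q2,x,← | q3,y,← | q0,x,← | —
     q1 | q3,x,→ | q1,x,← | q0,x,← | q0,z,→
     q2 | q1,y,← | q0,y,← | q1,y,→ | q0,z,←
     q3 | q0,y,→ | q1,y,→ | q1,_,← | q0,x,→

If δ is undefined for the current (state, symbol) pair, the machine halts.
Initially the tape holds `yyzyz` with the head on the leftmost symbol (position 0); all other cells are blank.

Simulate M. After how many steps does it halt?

q0 | ___[y]yzyz   read y → write y, move ←, go to q3
q3 | __[_]yyzyz   read _ → write x, move →, go to q0
q0 | __x[y]yzyz   read y → write y, move ←, go to q3
q3 | __[x]yyzyz   read x → write y, move →, go to q0
q0 | __y[y]yzyz   read y → write y, move ←, go to q3
q3 | __[y]yyzyz   read y → write y, move →, go to q1
q1 | __y[y]yzyz   read y → write x, move ←, go to q1
q1 | __[y]xyzyz   read y → write x, move ←, go to q1
q1 | _[_]xxyzyz   read _ → write z, move →, go to q0
q0 | _z[x]xyzyz   read x → write x, move ←, go to q2
q2 | _[z]xxyzyz   read z → write y, move →, go to q1
q1 | _y[x]xyzyz   read x → write x, move →, go to q3
q3 | _yx[x]yzyz   read x → write y, move →, go to q0
q0 | _yxy[y]zyz   read y → write y, move ←, go to q3
q3 | _yx[y]yzyz   read y → write y, move →, go to q1
q1 | _yxy[y]zyz   read y → write x, move ←, go to q1
q1 | _yx[y]xzyz   read y → write x, move ←, go to q1
q1 | _y[x]xxzyz   read x → write x, move →, go to q3
q3 | _yx[x]xzyz   read x → write y, move →, go to q0
q0 | _yxy[x]zyz   read x → write x, move ←, go to q2
q2 | _yx[y]xzyz   read y → write y, move ←, go to q0
q0 | _y[x]yxzyz   read x → write x, move ←, go to q2
q2 | _[y]xyxzyz   read y → write y, move ←, go to q0
q0 | [_]yxyxzyz
M halts after 23 transitions.

23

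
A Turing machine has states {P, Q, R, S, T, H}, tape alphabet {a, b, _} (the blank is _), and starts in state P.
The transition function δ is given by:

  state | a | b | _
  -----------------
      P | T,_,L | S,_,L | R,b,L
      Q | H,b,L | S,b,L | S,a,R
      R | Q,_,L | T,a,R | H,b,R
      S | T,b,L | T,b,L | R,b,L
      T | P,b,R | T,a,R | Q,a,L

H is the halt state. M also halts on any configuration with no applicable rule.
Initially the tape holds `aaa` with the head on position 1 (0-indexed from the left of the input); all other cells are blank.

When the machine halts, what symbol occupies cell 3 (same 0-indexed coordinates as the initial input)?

state=P head=1 tape=a[a]a__   (P,a)→(T,_,L)
state=T head=0 tape=[a]_a__   (T,a)→(P,b,R)
state=P head=1 tape=b[_]a__   (P,_)→(R,b,L)
state=R head=0 tape=[b]ba__   (R,b)→(T,a,R)
state=T head=1 tape=a[b]a__   (T,b)→(T,a,R)
state=T head=2 tape=aa[a]__   (T,a)→(P,b,R)
state=P head=3 tape=aab[_]_   (P,_)→(R,b,L)
state=R head=2 tape=aa[b]b_   (R,b)→(T,a,R)
state=T head=3 tape=aaa[b]_   (T,b)→(T,a,R)
state=T head=4 tape=aaaa[_]   (T,_)→(Q,a,L)
state=Q head=3 tape=aaa[a]a   (Q,a)→(H,b,L)
state=H head=2 tape=aa[a]ba
Cell 3 holds b when M halts.

b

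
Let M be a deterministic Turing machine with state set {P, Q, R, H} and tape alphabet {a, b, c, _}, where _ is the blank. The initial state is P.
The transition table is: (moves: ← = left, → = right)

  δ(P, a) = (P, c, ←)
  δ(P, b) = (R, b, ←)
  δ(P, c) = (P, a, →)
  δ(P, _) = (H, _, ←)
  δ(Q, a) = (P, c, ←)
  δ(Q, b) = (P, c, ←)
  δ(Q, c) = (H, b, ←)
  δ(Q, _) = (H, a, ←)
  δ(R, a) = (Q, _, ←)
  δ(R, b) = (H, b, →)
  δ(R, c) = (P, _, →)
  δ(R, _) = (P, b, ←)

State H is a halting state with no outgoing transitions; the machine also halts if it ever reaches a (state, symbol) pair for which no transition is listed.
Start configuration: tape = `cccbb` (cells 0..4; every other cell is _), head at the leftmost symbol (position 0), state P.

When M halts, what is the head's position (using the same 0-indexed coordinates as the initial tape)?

-2

state=P head=0 tape=__[c]ccbb   (P,c)→(P,a,→)
state=P head=1 tape=__a[c]cbb   (P,c)→(P,a,→)
state=P head=2 tape=__aa[c]bb   (P,c)→(P,a,→)
state=P head=3 tape=__aaa[b]b   (P,b)→(R,b,←)
state=R head=2 tape=__aa[a]bb   (R,a)→(Q,_,←)
state=Q head=1 tape=__a[a]_bb   (Q,a)→(P,c,←)
state=P head=0 tape=__[a]c_bb   (P,a)→(P,c,←)
state=P head=-1 tape=_[_]cc_bb   (P,_)→(H,_,←)
state=H head=-2 tape=[_]_cc_bb
At halt the head is at cell -2.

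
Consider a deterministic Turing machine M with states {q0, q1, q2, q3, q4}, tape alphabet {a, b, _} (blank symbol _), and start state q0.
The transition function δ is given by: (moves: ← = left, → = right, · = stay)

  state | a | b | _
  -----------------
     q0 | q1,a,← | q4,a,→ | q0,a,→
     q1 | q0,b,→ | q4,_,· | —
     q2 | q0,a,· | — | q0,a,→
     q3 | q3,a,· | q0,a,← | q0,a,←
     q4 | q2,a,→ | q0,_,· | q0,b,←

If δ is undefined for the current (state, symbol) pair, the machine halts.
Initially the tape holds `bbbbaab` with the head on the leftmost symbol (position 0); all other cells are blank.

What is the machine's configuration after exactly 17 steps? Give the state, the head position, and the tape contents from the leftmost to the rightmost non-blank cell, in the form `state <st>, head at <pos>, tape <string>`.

state q1, head at -1, tape ababaab

q0 | _[b]bbbaab   read b → write a, move →, go to q4
q4 | _a[b]bbaab   read b → write _, move ·, go to q0
q0 | _a[_]bbaab   read _ → write a, move →, go to q0
q0 | _aa[b]baab   read b → write a, move →, go to q4
q4 | _aaa[b]aab   read b → write _, move ·, go to q0
q0 | _aaa[_]aab   read _ → write a, move →, go to q0
q0 | _aaaa[a]ab   read a → write a, move ←, go to q1
q1 | _aaa[a]aab   read a → write b, move →, go to q0
q0 | _aaab[a]ab   read a → write a, move ←, go to q1
q1 | _aaa[b]aab   read b → write _, move ·, go to q4
q4 | _aaa[_]aab   read _ → write b, move ←, go to q0
q0 | _aa[a]baab   read a → write a, move ←, go to q1
q1 | _a[a]abaab   read a → write b, move →, go to q0
q0 | _ab[a]baab   read a → write a, move ←, go to q1
q1 | _a[b]abaab   read b → write _, move ·, go to q4
q4 | _a[_]abaab   read _ → write b, move ←, go to q0
q0 | _[a]babaab   read a → write a, move ←, go to q1
q1 | [_]ababaab
After 17 steps: state q1, head at -1, tape ababaab.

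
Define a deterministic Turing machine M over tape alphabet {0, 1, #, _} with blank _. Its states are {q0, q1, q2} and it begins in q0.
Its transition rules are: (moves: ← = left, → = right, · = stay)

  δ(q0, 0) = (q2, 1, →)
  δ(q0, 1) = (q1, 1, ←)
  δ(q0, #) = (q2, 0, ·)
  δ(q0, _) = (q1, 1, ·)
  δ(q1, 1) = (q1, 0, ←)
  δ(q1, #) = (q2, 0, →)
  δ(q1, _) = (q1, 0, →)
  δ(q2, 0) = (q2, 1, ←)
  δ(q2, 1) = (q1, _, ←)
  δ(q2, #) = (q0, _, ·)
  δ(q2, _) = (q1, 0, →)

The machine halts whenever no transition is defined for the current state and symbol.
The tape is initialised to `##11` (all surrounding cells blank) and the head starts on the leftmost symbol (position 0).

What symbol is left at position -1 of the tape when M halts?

0

q0 | _[#]#11   read # → write 0, move ·, go to q2
q2 | _[0]#11   read 0 → write 1, move ←, go to q2
q2 | [_]1#11   read _ → write 0, move →, go to q1
q1 | 0[1]#11   read 1 → write 0, move ←, go to q1
q1 | [0]0#11
Cell -1 holds 0 when M halts.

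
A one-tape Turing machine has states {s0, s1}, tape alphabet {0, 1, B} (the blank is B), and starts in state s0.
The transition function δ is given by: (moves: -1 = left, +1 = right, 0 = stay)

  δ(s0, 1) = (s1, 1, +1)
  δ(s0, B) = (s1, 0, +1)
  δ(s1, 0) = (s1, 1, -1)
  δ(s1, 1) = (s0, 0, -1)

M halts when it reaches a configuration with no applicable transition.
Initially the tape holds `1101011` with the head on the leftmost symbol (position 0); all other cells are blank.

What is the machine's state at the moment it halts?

s1

state=s0 head=0 tape=BB[1]101011   (s0,1)→(s1,1,+1)
state=s1 head=1 tape=BB1[1]01011   (s1,1)→(s0,0,-1)
state=s0 head=0 tape=BB[1]001011   (s0,1)→(s1,1,+1)
state=s1 head=1 tape=BB1[0]01011   (s1,0)→(s1,1,-1)
state=s1 head=0 tape=BB[1]101011   (s1,1)→(s0,0,-1)
state=s0 head=-1 tape=B[B]0101011   (s0,B)→(s1,0,+1)
state=s1 head=0 tape=B0[0]101011   (s1,0)→(s1,1,-1)
state=s1 head=-1 tape=B[0]1101011   (s1,0)→(s1,1,-1)
state=s1 head=-2 tape=[B]11101011
No transition is defined for (s1, B); M halts in state s1.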